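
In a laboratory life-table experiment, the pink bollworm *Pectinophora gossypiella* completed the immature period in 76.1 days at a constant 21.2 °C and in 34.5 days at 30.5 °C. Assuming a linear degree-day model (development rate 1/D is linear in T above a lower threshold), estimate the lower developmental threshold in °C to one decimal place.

Equal thermal constants: D₁(T₁ − T_b) = D₂(T₂ − T_b).
76.1·(21.2 − T_b) = 34.5·(30.5 − T_b)
T_b = (76.1·21.2 − 34.5·30.5) / (76.1 − 34.5) = 561.07 / 41.6 = 13.487 °C ≈ 13.5 °C.

13.5 °C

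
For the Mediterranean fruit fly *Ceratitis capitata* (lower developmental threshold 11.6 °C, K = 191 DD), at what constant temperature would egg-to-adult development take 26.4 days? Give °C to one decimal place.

18.8 °C

Required daily accumulation = 191 / 26.4 = 7.235 DD/day.
T = T_base + 7.235 = 11.6 + 7.235 = 18.835 ≈ 18.8 °C.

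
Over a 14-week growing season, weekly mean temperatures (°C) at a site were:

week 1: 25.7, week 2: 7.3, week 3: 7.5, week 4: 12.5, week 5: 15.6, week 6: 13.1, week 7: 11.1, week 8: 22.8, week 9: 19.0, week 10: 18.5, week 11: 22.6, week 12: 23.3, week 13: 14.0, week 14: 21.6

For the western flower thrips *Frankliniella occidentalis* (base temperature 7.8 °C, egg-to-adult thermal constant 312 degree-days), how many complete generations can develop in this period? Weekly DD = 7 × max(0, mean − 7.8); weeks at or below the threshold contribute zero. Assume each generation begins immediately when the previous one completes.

Weekly DD (7 × max(0, T̄ − 7.8)): 125.3, 0.0, 0.0, 32.9, 54.6, 37.1, 23.1, 105.0, 78.4, 74.9, 103.6, 108.5, 43.4, 96.6.
Season total = 883.4 DD.
Complete generations = ⌊883.4 / 312⌋ = 2.

2 generations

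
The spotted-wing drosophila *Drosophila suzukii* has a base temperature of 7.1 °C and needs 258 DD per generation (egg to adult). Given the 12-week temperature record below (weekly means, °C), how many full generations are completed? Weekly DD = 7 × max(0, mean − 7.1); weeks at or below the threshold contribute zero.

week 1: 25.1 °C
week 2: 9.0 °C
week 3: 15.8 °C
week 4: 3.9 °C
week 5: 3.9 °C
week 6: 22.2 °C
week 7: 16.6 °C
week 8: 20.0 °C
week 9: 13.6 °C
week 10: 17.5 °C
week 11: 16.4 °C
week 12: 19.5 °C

2 generations

Weekly DD (7 × max(0, T̄ − 7.1)): 126.0, 13.3, 60.9, 0.0, 0.0, 105.7, 66.5, 90.3, 45.5, 72.8, 65.1, 86.8.
Season total = 732.9 DD.
Complete generations = ⌊732.9 / 258⌋ = 2.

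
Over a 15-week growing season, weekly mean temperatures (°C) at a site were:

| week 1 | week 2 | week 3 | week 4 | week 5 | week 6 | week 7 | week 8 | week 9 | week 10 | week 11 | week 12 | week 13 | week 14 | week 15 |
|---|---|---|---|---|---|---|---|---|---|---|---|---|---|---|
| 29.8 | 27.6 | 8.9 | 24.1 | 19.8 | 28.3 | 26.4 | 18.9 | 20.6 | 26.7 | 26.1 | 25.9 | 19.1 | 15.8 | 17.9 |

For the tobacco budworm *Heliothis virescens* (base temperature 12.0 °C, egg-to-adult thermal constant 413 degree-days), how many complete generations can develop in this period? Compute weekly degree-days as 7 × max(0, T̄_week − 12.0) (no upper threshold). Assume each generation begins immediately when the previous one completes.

2 generations

Weekly DD (7 × max(0, T̄ − 12.0)): 124.6, 109.2, 0.0, 84.7, 54.6, 114.1, 100.8, 48.3, 60.2, 102.9, 98.7, 97.3, 49.7, 26.6, 41.3.
Season total = 1113.0 DD.
Complete generations = ⌊1113.0 / 413⌋ = 2.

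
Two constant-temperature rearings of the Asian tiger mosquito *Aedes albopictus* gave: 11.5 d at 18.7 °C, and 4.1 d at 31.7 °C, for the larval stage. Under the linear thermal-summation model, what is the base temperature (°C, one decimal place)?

11.5 °C

Equal thermal constants: D₁(T₁ − T_b) = D₂(T₂ − T_b).
11.5·(18.7 − T_b) = 4.1·(31.7 − T_b)
T_b = (11.5·18.7 − 4.1·31.7) / (11.5 − 4.1) = 85.08 / 7.4 = 11.497 °C ≈ 11.5 °C.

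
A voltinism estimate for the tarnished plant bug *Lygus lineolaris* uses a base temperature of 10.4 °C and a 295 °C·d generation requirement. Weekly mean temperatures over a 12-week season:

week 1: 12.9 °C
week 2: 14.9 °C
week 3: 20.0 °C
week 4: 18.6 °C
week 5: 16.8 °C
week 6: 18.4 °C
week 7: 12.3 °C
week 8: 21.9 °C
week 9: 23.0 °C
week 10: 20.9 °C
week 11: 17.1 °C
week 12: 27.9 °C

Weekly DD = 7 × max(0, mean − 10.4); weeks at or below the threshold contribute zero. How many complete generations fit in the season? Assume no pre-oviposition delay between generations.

Weekly DD (7 × max(0, T̄ − 10.4)): 17.5, 31.5, 67.2, 57.4, 44.8, 56.0, 13.3, 80.5, 88.2, 73.5, 46.9, 122.5.
Season total = 699.3 DD.
Complete generations = ⌊699.3 / 295⌋ = 2.

2 generations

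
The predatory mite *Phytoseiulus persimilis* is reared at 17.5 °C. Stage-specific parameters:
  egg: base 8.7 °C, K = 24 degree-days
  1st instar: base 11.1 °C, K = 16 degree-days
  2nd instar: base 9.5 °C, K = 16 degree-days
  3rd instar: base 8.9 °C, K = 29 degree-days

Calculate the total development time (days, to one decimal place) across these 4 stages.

10.6 days

egg: 24 / (17.5 − 8.7) = 24 / 8.8 = 2.727 d.
1st instar: 16 / (17.5 − 11.1) = 16 / 6.4 = 2.500 d.
2nd instar: 16 / (17.5 − 9.5) = 16 / 8.0 = 2.000 d.
3rd instar: 29 / (17.5 − 8.9) = 29 / 8.6 = 3.372 d.
Sum = 10.599 ≈ 10.6 days.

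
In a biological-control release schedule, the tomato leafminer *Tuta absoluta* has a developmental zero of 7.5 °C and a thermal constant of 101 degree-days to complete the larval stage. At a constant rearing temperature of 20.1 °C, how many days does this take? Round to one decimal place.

8.0 days

Daily accumulation = 20.1 − 7.5 = 12.6 DD/day.
Duration = 101 / 12.6 = 8.016 ≈ 8.0 days.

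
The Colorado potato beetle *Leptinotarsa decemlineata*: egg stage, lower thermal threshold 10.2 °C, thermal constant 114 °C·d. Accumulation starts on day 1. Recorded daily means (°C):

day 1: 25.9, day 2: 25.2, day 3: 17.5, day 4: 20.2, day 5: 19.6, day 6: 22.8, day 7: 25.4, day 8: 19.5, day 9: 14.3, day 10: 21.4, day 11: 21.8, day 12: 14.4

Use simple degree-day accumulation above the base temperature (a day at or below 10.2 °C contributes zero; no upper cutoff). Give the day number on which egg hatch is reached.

Daily DD above 10.2 °C: 15.7, 15.0, 7.3, 10.0, 9.4, 12.6, 15.2, 9.3, 4.1, 11.2, 11.6, 4.2.
Cumulative: 15.7, 30.7, 38.0, 48.0, 57.4, 70.0, 85.2, 94.5, 98.6, 109.8, 121.4, 125.6.
The total first reaches 114 DD on day 11.

day 11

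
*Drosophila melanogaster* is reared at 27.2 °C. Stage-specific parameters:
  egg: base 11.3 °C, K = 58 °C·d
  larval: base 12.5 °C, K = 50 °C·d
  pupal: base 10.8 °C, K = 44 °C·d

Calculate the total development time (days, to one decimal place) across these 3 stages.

egg: 58 / (27.2 − 11.3) = 58 / 15.9 = 3.648 d.
larval: 50 / (27.2 − 12.5) = 50 / 14.7 = 3.401 d.
pupal: 44 / (27.2 − 10.8) = 44 / 16.4 = 2.683 d.
Sum = 9.732 ≈ 9.7 days.

9.7 days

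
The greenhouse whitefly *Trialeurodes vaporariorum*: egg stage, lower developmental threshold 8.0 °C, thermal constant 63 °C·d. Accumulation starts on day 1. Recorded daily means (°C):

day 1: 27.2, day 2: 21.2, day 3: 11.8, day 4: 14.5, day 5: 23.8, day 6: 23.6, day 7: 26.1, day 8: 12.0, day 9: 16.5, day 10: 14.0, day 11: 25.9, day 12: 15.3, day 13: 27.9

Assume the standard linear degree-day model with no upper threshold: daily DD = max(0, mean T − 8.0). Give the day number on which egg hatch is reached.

day 6

Daily DD above 8.0 °C: 19.2, 13.2, 3.8, 6.5, 15.8, 15.6, 18.1, 4.0, 8.5, 6.0, 17.9, 7.3, 19.9.
Cumulative: 19.2, 32.4, 36.2, 42.7, 58.5, 74.1, 92.2, 96.2, 104.7, 110.7, 128.6, 135.9, 155.8.
The total first reaches 63 DD on day 6.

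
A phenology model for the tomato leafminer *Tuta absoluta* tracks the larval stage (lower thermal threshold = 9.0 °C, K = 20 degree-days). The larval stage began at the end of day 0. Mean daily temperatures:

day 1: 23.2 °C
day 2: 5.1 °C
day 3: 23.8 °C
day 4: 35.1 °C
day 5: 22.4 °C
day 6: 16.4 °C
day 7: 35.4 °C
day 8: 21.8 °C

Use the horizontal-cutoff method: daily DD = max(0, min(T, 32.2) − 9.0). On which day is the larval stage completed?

Daily DD above 9.0 °C (capped at 23.2): 14.2, 0.0, 14.8, 23.2, 13.4, 7.4, 23.2, 12.8.
Cumulative: 14.2, 14.2, 29.0, 52.2, 65.6, 73.0, 96.2, 109.0.
The total first reaches 20 DD on day 3.

day 3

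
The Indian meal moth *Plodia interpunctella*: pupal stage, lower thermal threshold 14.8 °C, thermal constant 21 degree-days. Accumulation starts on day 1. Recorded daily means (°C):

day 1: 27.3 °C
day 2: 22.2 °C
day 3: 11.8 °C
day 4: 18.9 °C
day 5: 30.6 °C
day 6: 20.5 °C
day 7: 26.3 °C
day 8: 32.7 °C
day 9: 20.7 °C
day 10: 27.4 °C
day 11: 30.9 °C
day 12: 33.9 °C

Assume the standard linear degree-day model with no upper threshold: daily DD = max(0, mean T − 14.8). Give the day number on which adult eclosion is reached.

day 4

Daily DD above 14.8 °C: 12.5, 7.4, 0.0, 4.1, 15.8, 5.7, 11.5, 17.9, 5.9, 12.6, 16.1, 19.1.
Cumulative: 12.5, 19.9, 19.9, 24.0, 39.8, 45.5, 57.0, 74.9, 80.8, 93.4, 109.5, 128.6.
The total first reaches 21 DD on day 4.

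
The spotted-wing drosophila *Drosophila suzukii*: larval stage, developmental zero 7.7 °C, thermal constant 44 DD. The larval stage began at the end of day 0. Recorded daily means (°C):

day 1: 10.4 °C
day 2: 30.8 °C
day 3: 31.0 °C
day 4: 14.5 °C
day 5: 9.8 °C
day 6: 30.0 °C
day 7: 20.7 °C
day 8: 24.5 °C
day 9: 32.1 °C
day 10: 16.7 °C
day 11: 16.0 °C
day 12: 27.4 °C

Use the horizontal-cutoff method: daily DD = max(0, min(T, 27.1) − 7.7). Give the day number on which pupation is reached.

Daily DD above 7.7 °C (capped at 19.4): 2.7, 19.4, 19.4, 6.8, 2.1, 19.4, 13.0, 16.8, 19.4, 9.0, 8.3, 19.4.
Cumulative: 2.7, 22.1, 41.5, 48.3, 50.4, 69.8, 82.8, 99.6, 119.0, 128.0, 136.3, 155.7.
The total first reaches 44 DD on day 4.

day 4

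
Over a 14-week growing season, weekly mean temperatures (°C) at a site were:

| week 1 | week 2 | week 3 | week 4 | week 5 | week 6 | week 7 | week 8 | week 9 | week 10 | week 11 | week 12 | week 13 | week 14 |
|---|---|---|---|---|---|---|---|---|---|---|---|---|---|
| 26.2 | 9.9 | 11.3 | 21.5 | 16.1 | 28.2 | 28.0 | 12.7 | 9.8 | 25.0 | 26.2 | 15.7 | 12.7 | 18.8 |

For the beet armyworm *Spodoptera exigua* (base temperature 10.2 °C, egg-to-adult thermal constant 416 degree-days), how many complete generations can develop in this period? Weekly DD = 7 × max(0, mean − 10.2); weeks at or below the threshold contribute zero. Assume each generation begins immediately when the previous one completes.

2 generations

Weekly DD (7 × max(0, T̄ − 10.2)): 112.0, 0.0, 7.7, 79.1, 41.3, 126.0, 124.6, 17.5, 0.0, 103.6, 112.0, 38.5, 17.5, 60.2.
Season total = 840.0 DD.
Complete generations = ⌊840.0 / 416⌋ = 2.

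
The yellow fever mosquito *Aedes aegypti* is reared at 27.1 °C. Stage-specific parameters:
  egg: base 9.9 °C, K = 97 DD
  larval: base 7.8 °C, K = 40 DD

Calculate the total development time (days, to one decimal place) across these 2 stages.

7.7 days

egg: 97 / (27.1 − 9.9) = 97 / 17.2 = 5.640 d.
larval: 40 / (27.1 − 7.8) = 40 / 19.3 = 2.073 d.
Sum = 7.712 ≈ 7.7 days.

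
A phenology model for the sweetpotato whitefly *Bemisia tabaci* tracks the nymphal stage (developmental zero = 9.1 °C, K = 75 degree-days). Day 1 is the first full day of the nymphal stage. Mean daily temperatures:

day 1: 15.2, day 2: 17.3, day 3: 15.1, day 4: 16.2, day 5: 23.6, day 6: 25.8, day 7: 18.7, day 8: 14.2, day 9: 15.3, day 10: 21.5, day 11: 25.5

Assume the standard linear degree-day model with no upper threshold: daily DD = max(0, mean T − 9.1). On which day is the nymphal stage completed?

Daily DD above 9.1 °C: 6.1, 8.2, 6.0, 7.1, 14.5, 16.7, 9.6, 5.1, 6.2, 12.4, 16.4.
Cumulative: 6.1, 14.3, 20.3, 27.4, 41.9, 58.6, 68.2, 73.3, 79.5, 91.9, 108.3.
The total first reaches 75 DD on day 9.

day 9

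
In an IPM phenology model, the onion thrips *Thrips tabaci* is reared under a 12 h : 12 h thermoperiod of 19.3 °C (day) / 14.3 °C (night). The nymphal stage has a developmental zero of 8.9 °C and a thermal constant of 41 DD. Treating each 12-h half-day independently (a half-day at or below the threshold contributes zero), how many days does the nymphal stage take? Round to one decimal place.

Day half: max(0, 19.3 − 8.9) × 0.5 = 10.4 × 0.5 = 5.20 DD.
Night half: max(0, 14.3 − 8.9) × 0.5 = 5.4 × 0.5 = 2.70 DD.
Per 24 h: 7.90 DD/day.
Duration = 41 / 7.90 = 5.190 ≈ 5.2 days.

5.2 days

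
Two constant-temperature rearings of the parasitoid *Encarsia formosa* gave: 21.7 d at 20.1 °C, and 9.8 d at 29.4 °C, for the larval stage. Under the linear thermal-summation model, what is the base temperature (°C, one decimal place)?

Linear rate model ⇒ the product D·(T − T_b) is constant across temperatures.
21.7·(20.1 − T_b) = 9.8·(29.4 − T_b)
T_b = (21.7·20.1 − 9.8·29.4) / (21.7 − 9.8) = 148.05 / 11.9 = 12.441 °C ≈ 12.4 °C.

12.4 °C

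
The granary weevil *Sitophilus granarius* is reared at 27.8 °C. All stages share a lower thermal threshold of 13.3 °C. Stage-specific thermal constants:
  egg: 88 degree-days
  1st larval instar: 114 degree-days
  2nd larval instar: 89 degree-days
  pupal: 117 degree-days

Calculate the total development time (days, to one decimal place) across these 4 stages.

28.1 days

Daily accumulation at 27.8 °C = 27.8 − 13.3 = 14.5 DD/day.
Total K = 88 + 114 + 89 + 117 = 408 DD.
Total duration = 408 / 14.5 = 28.138 ≈ 28.1 days.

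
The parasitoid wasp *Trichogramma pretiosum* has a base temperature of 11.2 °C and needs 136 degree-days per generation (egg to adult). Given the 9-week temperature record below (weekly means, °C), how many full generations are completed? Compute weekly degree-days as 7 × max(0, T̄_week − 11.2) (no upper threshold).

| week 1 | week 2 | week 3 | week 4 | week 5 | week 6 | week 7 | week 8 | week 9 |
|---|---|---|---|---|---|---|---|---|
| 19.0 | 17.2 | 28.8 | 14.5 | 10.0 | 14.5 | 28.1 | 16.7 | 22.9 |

Weekly DD (7 × max(0, T̄ − 11.2)): 54.6, 42.0, 123.2, 23.1, 0.0, 23.1, 118.3, 38.5, 81.9.
Season total = 504.7 DD.
Complete generations = ⌊504.7 / 136⌋ = 3.

3 generations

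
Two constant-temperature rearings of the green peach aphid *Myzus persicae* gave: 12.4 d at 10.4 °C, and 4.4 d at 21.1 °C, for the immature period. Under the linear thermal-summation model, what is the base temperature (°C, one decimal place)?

4.5 °C

Equal thermal constants: D₁(T₁ − T_b) = D₂(T₂ − T_b).
12.4·(10.4 − T_b) = 4.4·(21.1 − T_b)
T_b = (12.4·10.4 − 4.4·21.1) / (12.4 − 4.4) = 36.12 / 8.0 = 4.515 °C ≈ 4.5 °C.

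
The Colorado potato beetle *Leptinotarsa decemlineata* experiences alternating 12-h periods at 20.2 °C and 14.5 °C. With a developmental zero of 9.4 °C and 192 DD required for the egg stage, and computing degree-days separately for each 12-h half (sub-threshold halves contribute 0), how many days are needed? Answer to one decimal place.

24.2 days

Day half: max(0, 20.2 − 9.4) × 0.5 = 10.8 × 0.5 = 5.40 DD.
Night half: max(0, 14.5 − 9.4) × 0.5 = 5.1 × 0.5 = 2.55 DD.
Per 24 h: 7.95 DD/day.
Duration = 192 / 7.95 = 24.151 ≈ 24.2 days.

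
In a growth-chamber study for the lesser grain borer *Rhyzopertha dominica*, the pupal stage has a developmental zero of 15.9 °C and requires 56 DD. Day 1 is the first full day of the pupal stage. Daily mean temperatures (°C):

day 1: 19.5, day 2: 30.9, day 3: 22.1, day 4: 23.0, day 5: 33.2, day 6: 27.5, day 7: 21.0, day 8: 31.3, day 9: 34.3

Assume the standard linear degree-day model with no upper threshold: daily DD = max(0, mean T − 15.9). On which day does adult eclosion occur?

Daily DD above 15.9 °C: 3.6, 15.0, 6.2, 7.1, 17.3, 11.6, 5.1, 15.4, 18.4.
Cumulative: 3.6, 18.6, 24.8, 31.9, 49.2, 60.8, 65.9, 81.3, 99.7.
The total first reaches 56 DD on day 6.

day 6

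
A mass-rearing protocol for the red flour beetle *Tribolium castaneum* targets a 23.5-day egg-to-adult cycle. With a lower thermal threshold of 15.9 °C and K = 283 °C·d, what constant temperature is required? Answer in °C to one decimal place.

27.9 °C

Required daily accumulation = 283 / 23.5 = 12.043 DD/day.
T = T_base + 12.043 = 15.9 + 12.043 = 27.943 ≈ 27.9 °C.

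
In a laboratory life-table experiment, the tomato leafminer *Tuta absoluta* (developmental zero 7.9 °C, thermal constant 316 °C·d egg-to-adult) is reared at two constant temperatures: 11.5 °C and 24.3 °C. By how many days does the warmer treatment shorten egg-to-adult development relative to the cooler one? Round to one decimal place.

At 11.5 °C: 316 / (11.5 − 7.9) = 316 / 3.6 = 87.778 d.
At 24.3 °C: 316 / (24.3 − 7.9) = 316 / 16.4 = 19.268 d.
Difference = |87.778 − 19.268| = 68.509 ≈ 68.5 days.

68.5 days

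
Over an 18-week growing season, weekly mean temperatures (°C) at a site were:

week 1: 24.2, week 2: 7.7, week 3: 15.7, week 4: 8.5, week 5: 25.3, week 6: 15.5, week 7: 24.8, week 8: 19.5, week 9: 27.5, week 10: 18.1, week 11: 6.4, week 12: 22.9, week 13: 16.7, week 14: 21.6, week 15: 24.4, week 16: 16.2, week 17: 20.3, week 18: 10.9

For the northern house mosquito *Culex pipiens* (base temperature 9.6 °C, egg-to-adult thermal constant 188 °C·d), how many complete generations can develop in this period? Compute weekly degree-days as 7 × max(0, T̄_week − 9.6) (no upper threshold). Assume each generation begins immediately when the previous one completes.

Weekly DD (7 × max(0, T̄ − 9.6)): 102.2, 0.0, 42.7, 0.0, 109.9, 41.3, 106.4, 69.3, 125.3, 59.5, 0.0, 93.1, 49.7, 84.0, 103.6, 46.2, 74.9, 9.1.
Season total = 1117.2 DD.
Complete generations = ⌊1117.2 / 188⌋ = 5.

5 generations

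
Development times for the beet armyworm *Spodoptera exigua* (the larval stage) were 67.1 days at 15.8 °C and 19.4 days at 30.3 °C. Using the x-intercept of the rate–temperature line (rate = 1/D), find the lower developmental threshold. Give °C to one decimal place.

Linear rate model ⇒ the product D·(T − T_b) is constant across temperatures.
67.1·(15.8 − T_b) = 19.4·(30.3 − T_b)
T_b = (67.1·15.8 − 19.4·30.3) / (67.1 − 19.4) = 472.36 / 47.7 = 9.903 °C ≈ 9.9 °C.

9.9 °C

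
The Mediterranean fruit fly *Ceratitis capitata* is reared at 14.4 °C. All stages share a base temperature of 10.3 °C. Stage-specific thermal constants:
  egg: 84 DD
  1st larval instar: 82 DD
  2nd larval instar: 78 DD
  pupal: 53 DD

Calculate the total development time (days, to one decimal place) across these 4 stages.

72.4 days

Daily accumulation at 14.4 °C = 14.4 − 10.3 = 4.1 DD/day.
Total K = 84 + 82 + 78 + 53 = 297 DD.
Total duration = 297 / 4.1 = 72.439 ≈ 72.4 days.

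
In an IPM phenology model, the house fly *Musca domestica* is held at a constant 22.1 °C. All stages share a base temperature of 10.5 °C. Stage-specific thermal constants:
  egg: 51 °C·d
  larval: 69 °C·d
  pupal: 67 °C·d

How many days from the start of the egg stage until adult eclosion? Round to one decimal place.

16.1 days

Daily accumulation at 22.1 °C = 22.1 − 10.5 = 11.6 DD/day.
Total K = 51 + 69 + 67 = 187 DD.
Total duration = 187 / 11.6 = 16.121 ≈ 16.1 days.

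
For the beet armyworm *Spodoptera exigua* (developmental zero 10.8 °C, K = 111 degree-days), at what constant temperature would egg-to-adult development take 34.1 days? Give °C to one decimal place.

14.1 °C

Required daily accumulation = 111 / 34.1 = 3.255 DD/day.
T = T_base + 3.255 = 10.8 + 3.255 = 14.055 ≈ 14.1 °C.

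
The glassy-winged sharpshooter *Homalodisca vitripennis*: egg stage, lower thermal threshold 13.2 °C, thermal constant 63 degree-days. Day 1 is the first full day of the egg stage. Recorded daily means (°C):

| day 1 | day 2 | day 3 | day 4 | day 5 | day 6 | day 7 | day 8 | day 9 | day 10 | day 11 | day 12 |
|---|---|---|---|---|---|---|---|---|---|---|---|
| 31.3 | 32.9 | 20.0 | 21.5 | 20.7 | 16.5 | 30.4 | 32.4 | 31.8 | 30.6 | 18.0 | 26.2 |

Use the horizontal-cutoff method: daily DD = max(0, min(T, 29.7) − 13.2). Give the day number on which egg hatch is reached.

Daily DD above 13.2 °C (capped at 16.5): 16.5, 16.5, 6.8, 8.3, 7.5, 3.3, 16.5, 16.5, 16.5, 16.5, 4.8, 13.0.
Cumulative: 16.5, 33.0, 39.8, 48.1, 55.6, 58.9, 75.4, 91.9, 108.4, 124.9, 129.7, 142.7.
The total first reaches 63 DD on day 7.

day 7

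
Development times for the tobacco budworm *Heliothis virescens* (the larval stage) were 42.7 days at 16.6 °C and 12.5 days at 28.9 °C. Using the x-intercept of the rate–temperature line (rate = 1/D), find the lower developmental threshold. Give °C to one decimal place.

Linear rate model ⇒ the product D·(T − T_b) is constant across temperatures.
42.7·(16.6 − T_b) = 12.5·(28.9 − T_b)
T_b = (42.7·16.6 − 12.5·28.9) / (42.7 − 12.5) = 347.57 / 30.2 = 11.509 °C ≈ 11.5 °C.

11.5 °C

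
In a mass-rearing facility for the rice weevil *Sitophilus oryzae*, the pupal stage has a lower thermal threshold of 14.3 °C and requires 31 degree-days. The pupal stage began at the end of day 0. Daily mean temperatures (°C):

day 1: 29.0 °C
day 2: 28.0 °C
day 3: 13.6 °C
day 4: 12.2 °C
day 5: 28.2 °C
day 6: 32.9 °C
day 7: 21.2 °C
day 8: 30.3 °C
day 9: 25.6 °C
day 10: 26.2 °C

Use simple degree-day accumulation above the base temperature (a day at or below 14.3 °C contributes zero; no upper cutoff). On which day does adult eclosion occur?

Daily DD above 14.3 °C: 14.7, 13.7, 0.0, 0.0, 13.9, 18.6, 6.9, 16.0, 11.3, 11.9.
Cumulative: 14.7, 28.4, 28.4, 28.4, 42.3, 60.9, 67.8, 83.8, 95.1, 107.0.
The total first reaches 31 DD on day 5.

day 5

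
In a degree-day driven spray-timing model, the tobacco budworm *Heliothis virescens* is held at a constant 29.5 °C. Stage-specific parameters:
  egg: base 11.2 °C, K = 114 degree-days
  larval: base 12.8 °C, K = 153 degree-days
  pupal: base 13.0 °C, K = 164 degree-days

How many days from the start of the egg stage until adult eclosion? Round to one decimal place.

egg: 114 / (29.5 − 11.2) = 114 / 18.3 = 6.230 d.
larval: 153 / (29.5 − 12.8) = 153 / 16.7 = 9.162 d.
pupal: 164 / (29.5 − 13.0) = 164 / 16.5 = 9.939 d.
Sum = 25.331 ≈ 25.3 days.

25.3 days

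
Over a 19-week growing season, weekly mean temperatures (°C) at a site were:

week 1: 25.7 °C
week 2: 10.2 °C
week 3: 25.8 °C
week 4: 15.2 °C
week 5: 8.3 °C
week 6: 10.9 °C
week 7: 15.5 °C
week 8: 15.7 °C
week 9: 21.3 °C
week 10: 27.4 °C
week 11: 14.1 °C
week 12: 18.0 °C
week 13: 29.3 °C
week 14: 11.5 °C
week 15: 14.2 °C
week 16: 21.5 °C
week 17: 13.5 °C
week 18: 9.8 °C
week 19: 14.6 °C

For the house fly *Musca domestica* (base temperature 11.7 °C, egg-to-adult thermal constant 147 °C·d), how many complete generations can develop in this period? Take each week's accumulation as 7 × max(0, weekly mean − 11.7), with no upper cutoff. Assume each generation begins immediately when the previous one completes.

5 generations

Weekly DD (7 × max(0, T̄ − 11.7)): 98.0, 0.0, 98.7, 24.5, 0.0, 0.0, 26.6, 28.0, 67.2, 109.9, 16.8, 44.1, 123.2, 0.0, 17.5, 68.6, 12.6, 0.0, 20.3.
Season total = 756.0 DD.
Complete generations = ⌊756.0 / 147⌋ = 5.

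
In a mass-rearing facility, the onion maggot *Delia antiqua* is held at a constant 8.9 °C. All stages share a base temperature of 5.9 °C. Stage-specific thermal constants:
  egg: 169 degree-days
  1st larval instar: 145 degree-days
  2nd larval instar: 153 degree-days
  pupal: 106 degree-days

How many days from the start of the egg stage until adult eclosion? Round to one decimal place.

191.0 days

Daily accumulation at 8.9 °C = 8.9 − 5.9 = 3.0 DD/day.
Total K = 169 + 145 + 153 + 106 = 573 DD.
Total duration = 573 / 3.0 = 191.000 ≈ 191.0 days.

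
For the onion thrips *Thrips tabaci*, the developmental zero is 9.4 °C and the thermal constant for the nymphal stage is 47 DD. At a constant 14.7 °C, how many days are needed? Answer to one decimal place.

8.9 days

Daily accumulation = 14.7 − 9.4 = 5.3 DD/day.
Duration = 47 / 5.3 = 8.868 ≈ 8.9 days.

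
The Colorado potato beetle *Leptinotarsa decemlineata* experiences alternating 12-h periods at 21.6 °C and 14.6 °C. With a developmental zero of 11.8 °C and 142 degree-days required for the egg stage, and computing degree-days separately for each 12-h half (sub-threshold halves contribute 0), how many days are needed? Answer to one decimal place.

Day half: max(0, 21.6 − 11.8) × 0.5 = 9.8 × 0.5 = 4.90 DD.
Night half: max(0, 14.6 − 11.8) × 0.5 = 2.8 × 0.5 = 1.40 DD.
Per 24 h: 6.30 DD/day.
Duration = 142 / 6.30 = 22.540 ≈ 22.5 days.

22.5 days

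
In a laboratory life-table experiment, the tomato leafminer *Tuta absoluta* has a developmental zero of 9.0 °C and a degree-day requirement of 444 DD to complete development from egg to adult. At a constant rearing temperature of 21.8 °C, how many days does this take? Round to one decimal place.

34.7 days

Daily accumulation = 21.8 − 9.0 = 12.8 DD/day.
Duration = 444 / 12.8 = 34.688 ≈ 34.7 days.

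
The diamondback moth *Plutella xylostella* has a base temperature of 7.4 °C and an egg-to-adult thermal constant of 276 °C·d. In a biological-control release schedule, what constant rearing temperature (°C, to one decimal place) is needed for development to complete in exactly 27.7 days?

17.4 °C

Required daily accumulation = 276 / 27.7 = 9.964 DD/day.
T = T_base + 9.964 = 7.4 + 9.964 = 17.364 ≈ 17.4 °C.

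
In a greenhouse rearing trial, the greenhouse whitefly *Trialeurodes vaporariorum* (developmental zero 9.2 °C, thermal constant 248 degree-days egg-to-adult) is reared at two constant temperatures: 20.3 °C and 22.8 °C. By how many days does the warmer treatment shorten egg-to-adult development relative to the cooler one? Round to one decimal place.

At 20.3 °C: 248 / (20.3 − 9.2) = 248 / 11.1 = 22.342 d.
At 22.8 °C: 248 / (22.8 − 9.2) = 248 / 13.6 = 18.235 d.
Difference = |22.342 − 18.235| = 4.107 ≈ 4.1 days.

4.1 days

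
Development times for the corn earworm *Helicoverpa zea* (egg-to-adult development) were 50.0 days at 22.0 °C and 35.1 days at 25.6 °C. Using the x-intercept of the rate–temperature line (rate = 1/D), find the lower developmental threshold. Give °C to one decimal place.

Under the model K = D·(T − T_b), so D₁·(T₁ − T_b) = D₂·(T₂ − T_b).
50.0·(22.0 − T_b) = 35.1·(25.6 − T_b)
T_b = (50.0·22.0 − 35.1·25.6) / (50.0 − 35.1) = 201.44 / 14.9 = 13.519 °C ≈ 13.5 °C.

13.5 °C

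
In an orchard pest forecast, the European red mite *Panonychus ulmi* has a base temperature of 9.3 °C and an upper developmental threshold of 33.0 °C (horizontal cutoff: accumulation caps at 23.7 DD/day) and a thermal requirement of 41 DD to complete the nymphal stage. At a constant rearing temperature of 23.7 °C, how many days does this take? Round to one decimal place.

2.8 days

Daily accumulation = 23.7 − 9.3 = 14.4 DD/day.
Duration = 41 / 14.4 = 2.847 ≈ 2.8 days.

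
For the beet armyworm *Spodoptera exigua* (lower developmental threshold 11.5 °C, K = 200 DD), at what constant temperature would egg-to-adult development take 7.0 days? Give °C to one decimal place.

40.1 °C

Required daily accumulation = 200 / 7.0 = 28.571 DD/day.
T = T_base + 28.571 = 11.5 + 28.571 = 40.071 ≈ 40.1 °C.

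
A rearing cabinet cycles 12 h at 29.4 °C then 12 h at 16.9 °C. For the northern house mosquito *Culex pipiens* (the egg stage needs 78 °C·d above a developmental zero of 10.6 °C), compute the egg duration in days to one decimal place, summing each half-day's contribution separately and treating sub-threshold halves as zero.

Day half: max(0, 29.4 − 10.6) × 0.5 = 18.8 × 0.5 = 9.40 DD.
Night half: max(0, 16.9 − 10.6) × 0.5 = 6.3 × 0.5 = 3.15 DD.
Per 24 h: 12.55 DD/day.
Duration = 78 / 12.55 = 6.215 ≈ 6.2 days.

6.2 days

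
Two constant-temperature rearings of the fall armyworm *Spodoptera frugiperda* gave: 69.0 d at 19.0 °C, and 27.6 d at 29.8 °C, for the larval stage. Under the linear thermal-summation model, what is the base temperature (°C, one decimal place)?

Linear rate model ⇒ the product D·(T − T_b) is constant across temperatures.
69.0·(19.0 − T_b) = 27.6·(29.8 − T_b)
T_b = (69.0·19.0 − 27.6·29.8) / (69.0 − 27.6) = 488.52 / 41.4 = 11.800 °C ≈ 11.8 °C.

11.8 °C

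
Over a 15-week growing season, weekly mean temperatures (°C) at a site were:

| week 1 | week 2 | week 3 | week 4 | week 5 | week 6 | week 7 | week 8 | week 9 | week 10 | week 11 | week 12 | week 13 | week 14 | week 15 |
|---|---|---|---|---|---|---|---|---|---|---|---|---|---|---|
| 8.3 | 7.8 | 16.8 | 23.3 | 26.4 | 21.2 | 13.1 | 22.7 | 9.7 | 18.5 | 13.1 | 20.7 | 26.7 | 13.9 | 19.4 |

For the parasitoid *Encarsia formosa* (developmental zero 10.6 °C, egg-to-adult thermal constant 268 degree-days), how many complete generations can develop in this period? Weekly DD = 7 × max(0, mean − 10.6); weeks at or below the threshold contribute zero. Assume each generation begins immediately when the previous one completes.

2 generations

Weekly DD (7 × max(0, T̄ − 10.6)): 0.0, 0.0, 43.4, 88.9, 110.6, 74.2, 17.5, 84.7, 0.0, 55.3, 17.5, 70.7, 112.7, 23.1, 61.6.
Season total = 760.2 DD.
Complete generations = ⌊760.2 / 268⌋ = 2.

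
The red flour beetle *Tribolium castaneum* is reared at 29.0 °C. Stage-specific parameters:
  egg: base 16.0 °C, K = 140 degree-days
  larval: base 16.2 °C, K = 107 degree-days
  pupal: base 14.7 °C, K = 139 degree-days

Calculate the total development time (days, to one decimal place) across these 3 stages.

28.8 days

egg: 140 / (29.0 − 16.0) = 140 / 13.0 = 10.769 d.
larval: 107 / (29.0 − 16.2) = 107 / 12.8 = 8.359 d.
pupal: 139 / (29.0 − 14.7) = 139 / 14.3 = 9.720 d.
Sum = 28.849 ≈ 28.8 days.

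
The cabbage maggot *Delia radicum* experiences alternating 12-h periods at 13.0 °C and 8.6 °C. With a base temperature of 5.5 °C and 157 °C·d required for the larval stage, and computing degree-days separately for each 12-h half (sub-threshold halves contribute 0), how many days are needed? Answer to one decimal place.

29.6 days

Day half: max(0, 13.0 − 5.5) × 0.5 = 7.5 × 0.5 = 3.75 DD.
Night half: max(0, 8.6 − 5.5) × 0.5 = 3.1 × 0.5 = 1.55 DD.
Per 24 h: 5.30 DD/day.
Duration = 157 / 5.30 = 29.623 ≈ 29.6 days.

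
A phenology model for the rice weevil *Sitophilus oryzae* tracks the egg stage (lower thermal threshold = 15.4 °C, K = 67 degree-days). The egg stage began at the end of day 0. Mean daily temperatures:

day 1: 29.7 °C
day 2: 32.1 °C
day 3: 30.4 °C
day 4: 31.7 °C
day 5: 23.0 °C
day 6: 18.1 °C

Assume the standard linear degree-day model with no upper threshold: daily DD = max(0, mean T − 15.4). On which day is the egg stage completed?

Daily DD above 15.4 °C: 14.3, 16.7, 15.0, 16.3, 7.6, 2.7.
Cumulative: 14.3, 31.0, 46.0, 62.3, 69.9, 72.6.
The total first reaches 67 DD on day 5.

day 5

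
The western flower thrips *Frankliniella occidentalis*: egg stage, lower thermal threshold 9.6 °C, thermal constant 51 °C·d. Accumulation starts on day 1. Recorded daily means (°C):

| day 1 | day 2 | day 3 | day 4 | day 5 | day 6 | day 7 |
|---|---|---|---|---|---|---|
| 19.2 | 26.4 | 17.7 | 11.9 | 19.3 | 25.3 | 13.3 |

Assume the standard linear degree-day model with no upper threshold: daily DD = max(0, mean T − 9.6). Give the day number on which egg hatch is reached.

day 6

Daily DD above 9.6 °C: 9.6, 16.8, 8.1, 2.3, 9.7, 15.7, 3.7.
Cumulative: 9.6, 26.4, 34.5, 36.8, 46.5, 62.2, 65.9.
The total first reaches 51 DD on day 6.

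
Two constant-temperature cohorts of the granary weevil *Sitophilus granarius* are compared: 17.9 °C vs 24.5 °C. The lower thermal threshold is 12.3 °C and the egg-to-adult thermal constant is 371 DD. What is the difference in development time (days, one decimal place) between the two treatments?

35.8 days

At 17.9 °C: 371 / (17.9 − 12.3) = 371 / 5.6 = 66.250 d.
At 24.5 °C: 371 / (24.5 − 12.3) = 371 / 12.2 = 30.410 d.
Difference = |66.250 − 30.410| = 35.840 ≈ 35.8 days.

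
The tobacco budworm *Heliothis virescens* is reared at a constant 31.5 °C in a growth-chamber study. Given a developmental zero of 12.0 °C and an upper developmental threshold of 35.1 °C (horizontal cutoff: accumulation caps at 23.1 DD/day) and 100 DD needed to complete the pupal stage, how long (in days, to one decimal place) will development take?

Daily accumulation = 31.5 − 12.0 = 19.5 DD/day.
Duration = 100 / 19.5 = 5.128 ≈ 5.1 days.

5.1 days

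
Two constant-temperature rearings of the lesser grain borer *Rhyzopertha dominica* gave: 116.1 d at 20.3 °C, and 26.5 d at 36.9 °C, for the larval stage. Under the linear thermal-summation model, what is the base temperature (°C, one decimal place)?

15.4 °C

Linear rate model ⇒ the product D·(T − T_b) is constant across temperatures.
116.1·(20.3 − T_b) = 26.5·(36.9 − T_b)
T_b = (116.1·20.3 − 26.5·36.9) / (116.1 − 26.5) = 1378.98 / 89.6 = 15.390 °C ≈ 15.4 °C.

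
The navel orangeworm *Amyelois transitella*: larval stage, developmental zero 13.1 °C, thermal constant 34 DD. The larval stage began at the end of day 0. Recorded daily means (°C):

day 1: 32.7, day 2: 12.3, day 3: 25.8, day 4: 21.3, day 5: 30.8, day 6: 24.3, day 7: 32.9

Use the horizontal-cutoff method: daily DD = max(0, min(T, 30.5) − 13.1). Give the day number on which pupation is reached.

day 4

Daily DD above 13.1 °C (capped at 17.4): 17.4, 0.0, 12.7, 8.2, 17.4, 11.2, 17.4.
Cumulative: 17.4, 17.4, 30.1, 38.3, 55.7, 66.9, 84.3.
The total first reaches 34 DD on day 4.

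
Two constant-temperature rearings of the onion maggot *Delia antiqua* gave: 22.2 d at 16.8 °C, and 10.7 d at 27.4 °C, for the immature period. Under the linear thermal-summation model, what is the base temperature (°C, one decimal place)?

Linear rate model ⇒ the product D·(T − T_b) is constant across temperatures.
22.2·(16.8 − T_b) = 10.7·(27.4 − T_b)
T_b = (22.2·16.8 − 10.7·27.4) / (22.2 − 10.7) = 79.78 / 11.5 = 6.937 °C ≈ 6.9 °C.

6.9 °C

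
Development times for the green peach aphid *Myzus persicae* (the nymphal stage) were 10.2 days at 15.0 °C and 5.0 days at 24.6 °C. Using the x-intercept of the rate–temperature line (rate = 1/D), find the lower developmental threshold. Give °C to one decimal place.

Linear rate model ⇒ the product D·(T − T_b) is constant across temperatures.
10.2·(15.0 − T_b) = 5.0·(24.6 − T_b)
T_b = (10.2·15.0 − 5.0·24.6) / (10.2 − 5.0) = 30.00 / 5.2 = 5.769 °C ≈ 5.8 °C.

5.8 °C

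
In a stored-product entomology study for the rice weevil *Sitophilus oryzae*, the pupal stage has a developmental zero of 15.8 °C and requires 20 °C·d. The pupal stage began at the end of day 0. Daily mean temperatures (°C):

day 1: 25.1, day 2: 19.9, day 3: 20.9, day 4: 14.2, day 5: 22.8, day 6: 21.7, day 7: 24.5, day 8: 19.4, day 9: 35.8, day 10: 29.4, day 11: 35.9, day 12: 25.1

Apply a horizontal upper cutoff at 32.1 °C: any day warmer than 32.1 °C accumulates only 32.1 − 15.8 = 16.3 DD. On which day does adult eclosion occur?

day 5

Daily DD above 15.8 °C (capped at 16.3): 9.3, 4.1, 5.1, 0.0, 7.0, 5.9, 8.7, 3.6, 16.3, 13.6, 16.3, 9.3.
Cumulative: 9.3, 13.4, 18.5, 18.5, 25.5, 31.4, 40.1, 43.7, 60.0, 73.6, 89.9, 99.2.
The total first reaches 20 DD on day 5.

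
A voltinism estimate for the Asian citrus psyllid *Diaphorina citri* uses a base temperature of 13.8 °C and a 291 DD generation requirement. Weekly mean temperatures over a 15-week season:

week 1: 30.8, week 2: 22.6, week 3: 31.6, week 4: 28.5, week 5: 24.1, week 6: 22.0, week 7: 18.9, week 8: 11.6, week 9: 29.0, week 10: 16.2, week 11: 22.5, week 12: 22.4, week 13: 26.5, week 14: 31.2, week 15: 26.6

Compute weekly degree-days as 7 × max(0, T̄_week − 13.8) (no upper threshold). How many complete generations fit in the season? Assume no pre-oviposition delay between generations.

Weekly DD (7 × max(0, T̄ − 13.8)): 119.0, 61.6, 124.6, 102.9, 72.1, 57.4, 35.7, 0.0, 106.4, 16.8, 60.9, 60.2, 88.9, 121.8, 89.6.
Season total = 1117.9 DD.
Complete generations = ⌊1117.9 / 291⌋ = 3.

3 generations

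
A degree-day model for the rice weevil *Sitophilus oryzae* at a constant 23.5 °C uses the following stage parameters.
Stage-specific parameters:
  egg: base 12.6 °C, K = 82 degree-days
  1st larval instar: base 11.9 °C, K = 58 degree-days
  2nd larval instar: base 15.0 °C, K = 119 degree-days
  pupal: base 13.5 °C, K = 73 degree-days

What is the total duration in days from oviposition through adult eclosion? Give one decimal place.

33.8 days

egg: 82 / (23.5 − 12.6) = 82 / 10.9 = 7.523 d.
1st larval instar: 58 / (23.5 − 11.9) = 58 / 11.6 = 5.000 d.
2nd larval instar: 119 / (23.5 − 15.0) = 119 / 8.5 = 14.000 d.
pupal: 73 / (23.5 − 13.5) = 73 / 10.0 = 7.300 d.
Sum = 33.823 ≈ 33.8 days.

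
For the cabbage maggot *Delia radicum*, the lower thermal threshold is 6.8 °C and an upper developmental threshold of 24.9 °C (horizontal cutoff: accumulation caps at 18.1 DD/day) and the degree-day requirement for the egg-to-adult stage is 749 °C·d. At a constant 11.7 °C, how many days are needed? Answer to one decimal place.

Daily accumulation = 11.7 − 6.8 = 4.9 DD/day.
Duration = 749 / 4.9 = 152.857 ≈ 152.9 days.

152.9 days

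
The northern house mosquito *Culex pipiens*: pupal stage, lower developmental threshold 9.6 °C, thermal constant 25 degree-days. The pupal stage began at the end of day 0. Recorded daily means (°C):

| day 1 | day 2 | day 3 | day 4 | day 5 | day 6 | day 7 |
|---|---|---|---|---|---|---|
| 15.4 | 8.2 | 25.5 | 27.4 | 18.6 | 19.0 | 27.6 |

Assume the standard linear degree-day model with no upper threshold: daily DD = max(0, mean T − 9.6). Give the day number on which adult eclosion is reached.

Daily DD above 9.6 °C: 5.8, 0.0, 15.9, 17.8, 9.0, 9.4, 18.0.
Cumulative: 5.8, 5.8, 21.7, 39.5, 48.5, 57.9, 75.9.
The total first reaches 25 DD on day 4.

day 4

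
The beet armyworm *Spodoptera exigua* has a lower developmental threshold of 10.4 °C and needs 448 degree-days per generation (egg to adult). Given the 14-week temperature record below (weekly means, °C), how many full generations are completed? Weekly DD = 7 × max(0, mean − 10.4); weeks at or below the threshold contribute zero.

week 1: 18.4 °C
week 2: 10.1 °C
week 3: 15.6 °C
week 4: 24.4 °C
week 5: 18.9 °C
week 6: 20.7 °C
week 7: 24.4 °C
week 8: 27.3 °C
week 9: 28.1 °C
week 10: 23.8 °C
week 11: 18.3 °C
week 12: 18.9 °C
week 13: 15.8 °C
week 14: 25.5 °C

Weekly DD (7 × max(0, T̄ − 10.4)): 56.0, 0.0, 36.4, 98.0, 59.5, 72.1, 98.0, 118.3, 123.9, 93.8, 55.3, 59.5, 37.8, 105.7.
Season total = 1014.3 DD.
Complete generations = ⌊1014.3 / 448⌋ = 2.

2 generations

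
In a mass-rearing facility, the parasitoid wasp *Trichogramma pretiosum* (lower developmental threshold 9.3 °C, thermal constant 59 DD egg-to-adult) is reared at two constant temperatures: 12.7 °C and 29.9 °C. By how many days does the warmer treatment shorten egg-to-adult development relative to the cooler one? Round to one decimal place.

At 12.7 °C: 59 / (12.7 − 9.3) = 59 / 3.4 = 17.353 d.
At 29.9 °C: 59 / (29.9 − 9.3) = 59 / 20.6 = 2.864 d.
Difference = |17.353 − 2.864| = 14.489 ≈ 14.5 days.

14.5 days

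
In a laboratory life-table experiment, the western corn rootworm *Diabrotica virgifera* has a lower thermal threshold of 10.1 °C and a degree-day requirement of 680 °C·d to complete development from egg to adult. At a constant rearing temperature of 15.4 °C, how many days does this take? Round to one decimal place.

128.3 days

Daily accumulation = 15.4 − 10.1 = 5.3 DD/day.
Duration = 680 / 5.3 = 128.302 ≈ 128.3 days.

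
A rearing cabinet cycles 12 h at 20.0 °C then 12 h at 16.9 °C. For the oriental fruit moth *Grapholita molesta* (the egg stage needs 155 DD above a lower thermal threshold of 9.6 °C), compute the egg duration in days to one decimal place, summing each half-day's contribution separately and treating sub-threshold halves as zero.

17.5 days

Day half: max(0, 20.0 − 9.6) × 0.5 = 10.4 × 0.5 = 5.20 DD.
Night half: max(0, 16.9 − 9.6) × 0.5 = 7.3 × 0.5 = 3.65 DD.
Per 24 h: 8.85 DD/day.
Duration = 155 / 8.85 = 17.514 ≈ 17.5 days.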